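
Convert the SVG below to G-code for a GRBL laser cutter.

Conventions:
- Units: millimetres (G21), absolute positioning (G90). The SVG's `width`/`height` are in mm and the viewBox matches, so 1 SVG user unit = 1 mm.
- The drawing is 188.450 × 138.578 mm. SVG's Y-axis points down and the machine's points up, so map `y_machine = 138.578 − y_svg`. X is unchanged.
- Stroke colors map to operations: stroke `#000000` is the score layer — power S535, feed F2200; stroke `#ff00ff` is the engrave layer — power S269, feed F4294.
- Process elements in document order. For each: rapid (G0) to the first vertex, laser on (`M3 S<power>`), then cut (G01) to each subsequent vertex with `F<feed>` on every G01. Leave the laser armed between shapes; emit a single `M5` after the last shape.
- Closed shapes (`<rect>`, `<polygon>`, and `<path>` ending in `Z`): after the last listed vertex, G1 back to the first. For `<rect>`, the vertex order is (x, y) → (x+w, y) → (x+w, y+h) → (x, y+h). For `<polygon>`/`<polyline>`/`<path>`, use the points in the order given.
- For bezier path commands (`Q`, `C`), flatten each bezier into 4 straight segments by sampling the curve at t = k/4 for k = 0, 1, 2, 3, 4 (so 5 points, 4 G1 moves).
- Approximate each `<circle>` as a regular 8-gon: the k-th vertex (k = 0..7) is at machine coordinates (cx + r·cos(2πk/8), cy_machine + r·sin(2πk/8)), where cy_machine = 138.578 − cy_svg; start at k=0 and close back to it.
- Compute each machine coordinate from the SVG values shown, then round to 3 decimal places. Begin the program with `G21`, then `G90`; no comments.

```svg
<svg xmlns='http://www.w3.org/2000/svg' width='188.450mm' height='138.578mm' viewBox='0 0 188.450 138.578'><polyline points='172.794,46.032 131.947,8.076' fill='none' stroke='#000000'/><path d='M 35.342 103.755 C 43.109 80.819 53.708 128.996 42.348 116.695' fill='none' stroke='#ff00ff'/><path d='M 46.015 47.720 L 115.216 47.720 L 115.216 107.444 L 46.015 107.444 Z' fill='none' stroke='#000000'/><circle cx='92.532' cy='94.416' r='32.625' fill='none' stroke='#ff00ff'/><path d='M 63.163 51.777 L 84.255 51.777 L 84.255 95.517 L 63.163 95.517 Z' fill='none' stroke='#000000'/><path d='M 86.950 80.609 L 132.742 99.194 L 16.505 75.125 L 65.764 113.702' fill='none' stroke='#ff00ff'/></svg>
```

G21
G90
G0 X172.794 Y92.546
M3 S535
G01 X131.947 Y130.502 F2200
G0 X35.342 Y34.823
M3 S269
G01 X41.311 Y40.747 F4294
G01 X46.018 Y32.341 F4294
G01 X47.138 Y21.941 F4294
G01 X42.348 Y21.883 F4294
G0 X46.015 Y90.858
M3 S535
G01 X115.216 Y90.858 F2200
G01 X115.216 Y31.134 F2200
G01 X46.015 Y31.134 F2200
G01 X46.015 Y90.858 F2200
G0 X125.157 Y44.162
M3 S269
G01 X115.601 Y67.231 F4294
G01 X92.532 Y76.787 F4294
G01 X69.463 Y67.231 F4294
G01 X59.907 Y44.162 F4294
G01 X69.463 Y21.093 F4294
G01 X92.532 Y11.537 F4294
G01 X115.601 Y21.093 F4294
G01 X125.157 Y44.162 F4294
G0 X63.163 Y86.801
M3 S535
G01 X84.255 Y86.801 F2200
G01 X84.255 Y43.061 F2200
G01 X63.163 Y43.061 F2200
G01 X63.163 Y86.801 F2200
G0 X86.950 Y57.969
M3 S269
G01 X132.742 Y39.384 F4294
G01 X16.505 Y63.453 F4294
G01 X65.764 Y24.876 F4294
M5

viewBox `0 0 188.450 138.578` with mm width/height → 1 unit = 1 mm. Flip: y_m = 138.578 − y_svg.

**Shape 1** — `<polyline>` line segment, stroke `#000000` → score (S535, F2200). Machine vertices: (172.794,92.546) → (131.947,130.502). Open path.

**Shape 2** — `<path>` cubic bezier, stroke `#ff00ff` → engrave (S269, F4294). Control points (SVG): P0=(35.342,103.755), P1=(43.109,80.819), P2=(53.708,128.996), P3=(42.348,116.695); sampled at t=k/4. Machine vertices: (35.342,34.823) → (41.311,40.747) → (46.018,32.341) → (47.138,21.941) → (42.348,21.883). Open path.

**Shape 3** — `<path>` rectangle, stroke `#000000` → score (S535, F2200). Machine vertices: (46.015,90.858) → (115.216,90.858) → (115.216,31.134) → (46.015,31.134) → (46.015,90.858). Closed: final G1 returns to the first vertex.

**Shape 4** — `<circle>` circle, stroke `#ff00ff` → engrave (S269, F4294). Machine vertices: (125.157,44.162) → (115.601,67.231) → (92.532,76.787) → (69.463,67.231) → (59.907,44.162) → (69.463,21.093) → (92.532,11.537) → (115.601,21.093) → (125.157,44.162). Closed: final G1 returns to the first vertex.

**Shape 5** — `<path>` rectangle, stroke `#000000` → score (S535, F2200). Machine vertices: (63.163,86.801) → (84.255,86.801) → (84.255,43.061) → (63.163,43.061) → (63.163,86.801). Closed: final G1 returns to the first vertex.

**Shape 6** — `<path>` open polyline, stroke `#ff00ff` → engrave (S269, F4294). Machine vertices: (86.950,57.969) → (132.742,39.384) → (16.505,63.453) → (65.764,24.876). Open path.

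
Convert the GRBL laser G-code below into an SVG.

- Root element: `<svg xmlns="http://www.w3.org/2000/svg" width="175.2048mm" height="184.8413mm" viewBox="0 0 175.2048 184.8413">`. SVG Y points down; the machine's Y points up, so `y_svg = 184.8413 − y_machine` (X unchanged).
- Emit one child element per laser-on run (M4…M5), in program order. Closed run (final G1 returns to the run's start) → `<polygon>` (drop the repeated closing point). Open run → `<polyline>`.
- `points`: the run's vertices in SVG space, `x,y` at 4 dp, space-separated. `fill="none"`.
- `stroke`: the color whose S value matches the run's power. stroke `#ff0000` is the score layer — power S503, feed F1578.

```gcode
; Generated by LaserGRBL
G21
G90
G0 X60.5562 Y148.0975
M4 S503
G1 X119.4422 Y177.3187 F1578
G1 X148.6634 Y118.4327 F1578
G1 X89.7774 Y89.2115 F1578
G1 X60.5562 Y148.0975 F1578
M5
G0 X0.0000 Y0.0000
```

Each laser-on run becomes one SVG element. Flip Y back into SVG space with y_svg = 184.8413 − y_machine. Every run uses S503, so all elements get stroke `#ff0000` (score).

Run 1: The run returns to its start, so emit a `<polygon>` with points (Y-flipped): 60.5562,36.7438 119.4422,7.5226 148.6634,66.4086 89.7774,95.6298.

<svg xmlns="http://www.w3.org/2000/svg" width="175.2048mm" height="184.8413mm" viewBox="0 0 175.2048 184.8413">
  <polygon points="60.5562,36.7438 119.4422,7.5226 148.6634,66.4086 89.7774,95.6298" fill="none" stroke="#ff0000"/>
</svg>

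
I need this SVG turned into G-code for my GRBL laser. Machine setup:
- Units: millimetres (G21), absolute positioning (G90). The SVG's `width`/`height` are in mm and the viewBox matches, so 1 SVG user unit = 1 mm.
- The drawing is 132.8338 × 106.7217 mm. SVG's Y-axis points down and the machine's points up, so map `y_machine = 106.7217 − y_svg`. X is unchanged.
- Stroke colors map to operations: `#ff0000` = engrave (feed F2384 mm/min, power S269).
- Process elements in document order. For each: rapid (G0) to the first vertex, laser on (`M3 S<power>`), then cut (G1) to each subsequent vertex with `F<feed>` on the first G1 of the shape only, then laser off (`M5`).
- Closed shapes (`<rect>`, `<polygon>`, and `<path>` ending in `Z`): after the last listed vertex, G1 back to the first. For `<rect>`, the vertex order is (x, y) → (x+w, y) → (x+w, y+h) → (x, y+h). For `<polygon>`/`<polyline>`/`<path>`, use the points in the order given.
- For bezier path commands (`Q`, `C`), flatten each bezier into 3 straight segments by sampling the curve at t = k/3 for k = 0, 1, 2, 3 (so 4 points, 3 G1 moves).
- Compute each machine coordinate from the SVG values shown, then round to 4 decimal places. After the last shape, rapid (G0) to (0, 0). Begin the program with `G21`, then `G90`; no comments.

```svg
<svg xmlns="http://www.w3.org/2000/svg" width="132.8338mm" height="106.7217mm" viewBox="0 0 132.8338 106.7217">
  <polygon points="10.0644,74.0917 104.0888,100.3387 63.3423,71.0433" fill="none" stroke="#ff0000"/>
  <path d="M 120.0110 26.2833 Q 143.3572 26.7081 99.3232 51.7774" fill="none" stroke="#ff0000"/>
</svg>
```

G21
G90
G0 X10.0644 Y32.6300
M3 S269
G1 X104.0888 Y6.3830 F2384
G1 X63.3423 Y35.6784
G1 X10.0644 Y32.6300
M5
G0 X120.0110 Y80.4384
M3 S269
G1 X128.0884 Y77.4169 F2384
G1 X121.1925 Y68.9189
G1 X99.3232 Y54.9443
M5
G0 X0.0000 Y0.0000

viewBox `0 0 132.8338 106.7217` with mm width/height → 1 unit = 1 mm. Flip: y_m = 106.7217 − y_svg.

**Shape 1** — `<polygon>` closed polygon, stroke `#ff0000` → engrave (S269, F2384). Machine vertices: (10.0644,32.6300) → (104.0888,6.3830) → (63.3423,35.6784) → (10.0644,32.6300). Closed: final G1 returns to the first vertex.

**Shape 2** — `<path>` quadratic bezier, stroke `#ff0000` → engrave (S269, F2384). Control points (SVG): P0=(120.0110,26.2833), P1=(143.3572,26.7081), P2=(99.3232,51.7774); sampled at t=k/3. Machine vertices: (120.0110,80.4384) → (128.0884,77.4169) → (121.1925,68.9189) → (99.3232,54.9443). Open path.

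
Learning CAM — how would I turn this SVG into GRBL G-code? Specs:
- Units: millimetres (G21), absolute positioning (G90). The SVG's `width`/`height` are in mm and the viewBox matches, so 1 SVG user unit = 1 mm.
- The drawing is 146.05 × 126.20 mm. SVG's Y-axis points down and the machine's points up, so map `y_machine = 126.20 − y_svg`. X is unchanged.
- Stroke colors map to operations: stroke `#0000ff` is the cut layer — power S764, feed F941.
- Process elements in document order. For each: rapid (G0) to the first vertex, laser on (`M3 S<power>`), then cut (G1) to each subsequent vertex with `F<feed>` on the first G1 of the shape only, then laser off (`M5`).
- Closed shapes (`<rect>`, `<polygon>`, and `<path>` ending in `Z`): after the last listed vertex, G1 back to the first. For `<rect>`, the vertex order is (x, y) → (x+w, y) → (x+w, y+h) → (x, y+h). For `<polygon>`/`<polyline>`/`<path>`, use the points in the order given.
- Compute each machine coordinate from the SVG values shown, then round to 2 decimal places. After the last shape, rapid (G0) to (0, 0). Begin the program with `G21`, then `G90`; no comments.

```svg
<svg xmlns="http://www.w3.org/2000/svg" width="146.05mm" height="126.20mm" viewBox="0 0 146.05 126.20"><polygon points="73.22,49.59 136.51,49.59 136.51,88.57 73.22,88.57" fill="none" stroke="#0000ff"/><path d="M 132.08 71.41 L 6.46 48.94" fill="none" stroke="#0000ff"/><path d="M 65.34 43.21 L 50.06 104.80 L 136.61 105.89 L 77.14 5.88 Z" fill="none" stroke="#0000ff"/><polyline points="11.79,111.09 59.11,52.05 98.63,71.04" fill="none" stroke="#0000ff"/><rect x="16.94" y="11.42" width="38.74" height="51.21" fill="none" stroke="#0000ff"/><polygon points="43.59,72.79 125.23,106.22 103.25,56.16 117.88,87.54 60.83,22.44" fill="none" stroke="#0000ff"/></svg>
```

viewBox `0 0 146.05 126.20` with mm width/height → 1 unit = 1 mm. Flip: y_m = 126.20 − y_svg.

**Shape 1** — `<polygon>` rectangle, stroke `#0000ff` → cut (S764, F941). Machine vertices: (73.22,76.61) → (136.51,76.61) → (136.51,37.63) → (73.22,37.63) → (73.22,76.61). Closed: final G1 returns to the first vertex.

**Shape 2** — `<path>` line segment, stroke `#0000ff` → cut (S764, F941). Machine vertices: (132.08,54.79) → (6.46,77.26). Open path.

**Shape 3** — `<path>` closed polygon, stroke `#0000ff` → cut (S764, F941). Machine vertices: (65.34,82.99) → (50.06,21.40) → (136.61,20.31) → (77.14,120.32) → (65.34,82.99). Closed: final G1 returns to the first vertex.

**Shape 4** — `<polyline>` open polyline, stroke `#0000ff` → cut (S764, F941). Machine vertices: (11.79,15.11) → (59.11,74.15) → (98.63,55.16). Open path.

**Shape 5** — `<rect>` rectangle, stroke `#0000ff` → cut (S764, F941). Machine vertices: (16.94,114.78) → (55.68,114.78) → (55.68,63.57) → (16.94,63.57) → (16.94,114.78). Closed: final G1 returns to the first vertex.

**Shape 6** — `<polygon>` closed polygon, stroke `#0000ff` → cut (S764, F941). Machine vertices: (43.59,53.41) → (125.23,19.98) → (103.25,70.04) → (117.88,38.66) → (60.83,103.76) → (43.59,53.41). Closed: final G1 returns to the first vertex.

G21
G90
G0 X73.22 Y76.61
M3 S764
G1 X136.51 Y76.61 F941
G1 X136.51 Y37.63
G1 X73.22 Y37.63
G1 X73.22 Y76.61
M5
G0 X132.08 Y54.79
M3 S764
G1 X6.46 Y77.26 F941
M5
G0 X65.34 Y82.99
M3 S764
G1 X50.06 Y21.40 F941
G1 X136.61 Y20.31
G1 X77.14 Y120.32
G1 X65.34 Y82.99
M5
G0 X11.79 Y15.11
M3 S764
G1 X59.11 Y74.15 F941
G1 X98.63 Y55.16
M5
G0 X16.94 Y114.78
M3 S764
G1 X55.68 Y114.78 F941
G1 X55.68 Y63.57
G1 X16.94 Y63.57
G1 X16.94 Y114.78
M5
G0 X43.59 Y53.41
M3 S764
G1 X125.23 Y19.98 F941
G1 X103.25 Y70.04
G1 X117.88 Y38.66
G1 X60.83 Y103.76
G1 X43.59 Y53.41
M5
G0 X0.00 Y0.00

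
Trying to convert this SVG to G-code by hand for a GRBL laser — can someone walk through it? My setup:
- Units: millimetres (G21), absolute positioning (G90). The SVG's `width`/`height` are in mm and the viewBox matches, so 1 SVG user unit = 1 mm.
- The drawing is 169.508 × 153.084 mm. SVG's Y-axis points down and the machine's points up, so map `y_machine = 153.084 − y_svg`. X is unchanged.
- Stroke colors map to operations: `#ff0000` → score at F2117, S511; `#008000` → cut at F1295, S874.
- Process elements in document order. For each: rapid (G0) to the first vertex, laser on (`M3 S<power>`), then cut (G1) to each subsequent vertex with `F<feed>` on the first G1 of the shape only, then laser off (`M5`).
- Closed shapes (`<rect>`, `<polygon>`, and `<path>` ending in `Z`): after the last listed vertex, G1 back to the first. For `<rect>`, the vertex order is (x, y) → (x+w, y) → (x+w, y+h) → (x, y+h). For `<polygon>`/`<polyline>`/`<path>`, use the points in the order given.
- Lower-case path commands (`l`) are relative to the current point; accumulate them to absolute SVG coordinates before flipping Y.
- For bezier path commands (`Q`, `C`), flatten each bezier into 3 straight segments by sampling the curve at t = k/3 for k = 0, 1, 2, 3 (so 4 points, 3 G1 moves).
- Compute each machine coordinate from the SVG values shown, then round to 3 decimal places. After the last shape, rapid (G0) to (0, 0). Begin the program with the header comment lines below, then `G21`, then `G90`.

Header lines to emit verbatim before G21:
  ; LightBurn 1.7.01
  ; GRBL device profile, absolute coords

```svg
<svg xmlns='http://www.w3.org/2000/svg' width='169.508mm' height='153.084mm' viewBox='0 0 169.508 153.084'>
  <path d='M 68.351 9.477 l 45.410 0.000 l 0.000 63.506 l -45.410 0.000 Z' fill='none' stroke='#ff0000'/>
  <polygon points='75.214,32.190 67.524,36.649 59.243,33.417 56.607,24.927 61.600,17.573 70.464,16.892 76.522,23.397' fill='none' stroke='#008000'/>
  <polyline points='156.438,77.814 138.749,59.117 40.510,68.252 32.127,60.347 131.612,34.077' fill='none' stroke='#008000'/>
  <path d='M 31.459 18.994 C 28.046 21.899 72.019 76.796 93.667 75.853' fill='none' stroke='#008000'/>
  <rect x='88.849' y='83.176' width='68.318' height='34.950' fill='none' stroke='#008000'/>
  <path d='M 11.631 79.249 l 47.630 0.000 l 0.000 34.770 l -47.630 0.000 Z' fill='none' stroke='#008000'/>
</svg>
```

; LightBurn 1.7.01
; GRBL device profile, absolute coords
G21
G90
G0 X68.351 Y143.607
M3 S511
G1 X113.761 Y143.607 F2117
G1 X113.761 Y80.101
G1 X68.351 Y80.101
G1 X68.351 Y143.607
M5
G0 X75.214 Y120.894
M3 S874
G1 X67.524 Y116.435 F1295
G1 X59.243 Y119.667
G1 X56.607 Y128.157
G1 X61.600 Y135.511
G1 X70.464 Y136.192
G1 X76.522 Y129.687
G1 X75.214 Y120.894
M5
G0 X156.438 Y75.270
M3 S874
G1 X138.749 Y93.967 F1295
G1 X40.510 Y84.832
G1 X32.127 Y92.737
G1 X131.612 Y119.007
M5
G0 X31.459 Y134.090
M3 S874
G1 X41.259 Y117.848 F1295
G1 X67.159 Y90.908
G1 X93.667 Y77.231
M5
G0 X88.849 Y69.908
M3 S874
G1 X157.167 Y69.908 F1295
G1 X157.167 Y34.958
G1 X88.849 Y34.958
G1 X88.849 Y69.908
M5
G0 X11.631 Y73.835
M3 S874
G1 X59.261 Y73.835 F1295
G1 X59.261 Y39.065
G1 X11.631 Y39.065
G1 X11.631 Y73.835
M5
G0 X0.000 Y0.000

1 u = 1 mm; y_m = 153.084 − y.

[1] `<path>` rectangle, #ff0000→score S511 F2117: (68.351,143.607) → (113.761,143.607) → (113.761,80.101) → (68.351,80.101) → (68.351,143.607) (closed)

[2] `<polygon>` regular polygon, #008000→cut S874 F1295: (75.214,120.894) → (67.524,116.435) → (59.243,119.667) → (56.607,128.157) → (61.600,135.511) → (70.464,136.192) → (76.522,129.687) → (75.214,120.894) (closed)

[3] `<polyline>` open polyline, #008000→cut S874 F1295: (156.438,75.270) → (138.749,93.967) → (40.510,84.832) → (32.127,92.737) → (131.612,119.007)

[4] `<path>` cubic bezier, #008000→cut S874 F1295: (31.459,134.090) → (41.259,117.848) → (67.159,90.908) → (93.667,77.231)

[5] `<rect>` rectangle, #008000→cut S874 F1295: (88.849,69.908) → (157.167,69.908) → (157.167,34.958) → (88.849,34.958) → (88.849,69.908) (closed)

[6] `<path>` rectangle, #008000→cut S874 F1295: (11.631,73.835) → (59.261,73.835) → (59.261,39.065) → (11.631,39.065) → (11.631,73.835) (closed)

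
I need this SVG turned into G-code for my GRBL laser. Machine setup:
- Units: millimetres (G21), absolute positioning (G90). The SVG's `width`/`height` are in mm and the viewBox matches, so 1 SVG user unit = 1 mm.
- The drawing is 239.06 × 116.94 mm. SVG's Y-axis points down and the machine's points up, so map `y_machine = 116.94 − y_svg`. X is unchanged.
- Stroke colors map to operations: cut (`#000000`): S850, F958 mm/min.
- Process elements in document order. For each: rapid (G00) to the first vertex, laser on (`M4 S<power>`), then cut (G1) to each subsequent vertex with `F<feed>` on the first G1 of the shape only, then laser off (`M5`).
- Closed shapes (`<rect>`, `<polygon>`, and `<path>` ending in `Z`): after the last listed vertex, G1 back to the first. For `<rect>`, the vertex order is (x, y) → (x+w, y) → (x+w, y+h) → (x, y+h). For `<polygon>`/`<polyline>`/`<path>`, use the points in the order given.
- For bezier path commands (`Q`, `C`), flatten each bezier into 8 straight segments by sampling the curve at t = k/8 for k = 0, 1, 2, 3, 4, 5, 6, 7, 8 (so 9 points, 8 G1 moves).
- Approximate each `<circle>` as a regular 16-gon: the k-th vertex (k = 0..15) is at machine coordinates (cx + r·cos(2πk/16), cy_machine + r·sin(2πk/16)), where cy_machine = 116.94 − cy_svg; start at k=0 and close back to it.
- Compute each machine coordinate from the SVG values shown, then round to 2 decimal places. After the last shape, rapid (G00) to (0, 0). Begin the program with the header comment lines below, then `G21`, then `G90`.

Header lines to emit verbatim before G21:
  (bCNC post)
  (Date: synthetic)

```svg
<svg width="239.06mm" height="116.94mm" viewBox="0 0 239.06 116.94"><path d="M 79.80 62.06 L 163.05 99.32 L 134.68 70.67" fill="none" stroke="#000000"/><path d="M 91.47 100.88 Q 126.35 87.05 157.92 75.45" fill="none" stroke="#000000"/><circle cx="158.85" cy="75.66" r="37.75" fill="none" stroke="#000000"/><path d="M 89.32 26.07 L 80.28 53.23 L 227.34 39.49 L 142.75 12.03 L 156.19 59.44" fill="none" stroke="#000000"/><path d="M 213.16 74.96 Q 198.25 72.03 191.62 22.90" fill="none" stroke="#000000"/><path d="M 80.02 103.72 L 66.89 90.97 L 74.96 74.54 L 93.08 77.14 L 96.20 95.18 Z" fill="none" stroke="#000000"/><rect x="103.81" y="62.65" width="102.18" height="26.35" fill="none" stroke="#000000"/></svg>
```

(bCNC post)
(Date: synthetic)
G21
G90
G00 X79.80 Y54.88
M4 S850
G1 X163.05 Y17.62 F958
G1 X134.68 Y46.27
M5
G00 X91.47 Y16.06
M4 S850
G1 X100.14 Y19.48 F958
G1 X108.70 Y22.84
G1 X117.16 Y26.12
G1 X125.52 Y29.33
G1 X133.78 Y32.48
G1 X141.93 Y35.55
G1 X149.98 Y38.56
G1 X157.92 Y41.49
M5
G00 X196.60 Y41.28
M4 S850
G1 X193.73 Y55.73 F958
G1 X185.54 Y67.97
G1 X173.30 Y76.16
G1 X158.85 Y79.03
G1 X144.40 Y76.16
G1 X132.16 Y67.97
G1 X123.97 Y55.73
G1 X121.10 Y41.28
G1 X123.97 Y26.83
G1 X132.16 Y14.59
G1 X144.40 Y6.40
G1 X158.85 Y3.53
G1 X173.30 Y6.40
G1 X185.54 Y14.59
G1 X193.73 Y26.83
G1 X196.60 Y41.28
M5
G00 X89.32 Y90.87
M4 S850
G1 X80.28 Y63.71 F958
G1 X227.34 Y77.45
G1 X142.75 Y104.91
G1 X156.19 Y57.50
M5
G00 X213.16 Y41.98
M4 S850
G1 X209.56 Y43.43 F958
G1 X206.22 Y46.33
G1 X203.14 Y50.67
G1 X200.32 Y56.46
G1 X197.76 Y63.69
G1 X195.45 Y72.36
G1 X193.41 Y82.48
G1 X191.62 Y94.04
M5
G00 X80.02 Y13.22
M4 S850
G1 X66.89 Y25.97 F958
G1 X74.96 Y42.40
G1 X93.08 Y39.80
G1 X96.20 Y21.76
G1 X80.02 Y13.22
M5
G00 X103.81 Y54.29
M4 S850
G1 X205.99 Y54.29 F958
G1 X205.99 Y27.94
G1 X103.81 Y27.94
G1 X103.81 Y54.29
M5
G00 X0.00 Y0.00

Since the viewBox matches the mm dimensions, user units are millimetres directly. The only transform is the Y-flip y_m = 116.94 − y_svg.

Shape 1 is a open polyline drawn with `<path>`. Its stroke #000000 means cut at S850, F958. After flipping Y the toolpath is (79.80,54.88) → (163.05,17.62) → (134.68,46.27).

Shape 2 is a quadratic bezier drawn with `<path>`. Its stroke #000000 means cut at S850, F958. After flipping Y the toolpath is (91.47,16.06) → (100.14,19.48) → (108.70,22.84) → (117.16,26.12) → (125.52,29.33) → (133.78,32.48) → (141.93,35.55) → (149.98,38.56) → (157.92,41.49).

Shape 3 is a circle drawn with `<circle>`. Its stroke #000000 means cut at S850, F958. After flipping Y the toolpath is (196.60,41.28) → (193.73,55.73) → (185.54,67.97) → (173.30,76.16) → (158.85,79.03) → (144.40,76.16) → (132.16,67.97) → (123.97,55.73) → (121.10,41.28) → (123.97,26.83) → (132.16,14.59) → (144.40,6.40) → (158.85,3.53) → (173.30,6.40) → (185.54,14.59) → (193.73,26.83) → (196.60,41.28), returning to the start.

Shape 4 is a open polyline drawn with `<path>`. Its stroke #000000 means cut at S850, F958. After flipping Y the toolpath is (89.32,90.87) → (80.28,63.71) → (227.34,77.45) → (142.75,104.91) → (156.19,57.50).

Shape 5 is a quadratic bezier drawn with `<path>`. Its stroke #000000 means cut at S850, F958. After flipping Y the toolpath is (213.16,41.98) → (209.56,43.43) → (206.22,46.33) → (203.14,50.67) → (200.32,56.46) → (197.76,63.69) → (195.45,72.36) → (193.41,82.48) → (191.62,94.04).

Shape 6 is a regular polygon drawn with `<path>`. Its stroke #000000 means cut at S850, F958. After flipping Y the toolpath is (80.02,13.22) → (66.89,25.97) → (74.96,42.40) → (93.08,39.80) → (96.20,21.76) → (80.02,13.22), returning to the start.

Shape 7 is a rectangle drawn with `<rect>`. Its stroke #000000 means cut at S850, F958. After flipping Y the toolpath is (103.81,54.29) → (205.99,54.29) → (205.99,27.94) → (103.81,27.94) → (103.81,54.29), returning to the start.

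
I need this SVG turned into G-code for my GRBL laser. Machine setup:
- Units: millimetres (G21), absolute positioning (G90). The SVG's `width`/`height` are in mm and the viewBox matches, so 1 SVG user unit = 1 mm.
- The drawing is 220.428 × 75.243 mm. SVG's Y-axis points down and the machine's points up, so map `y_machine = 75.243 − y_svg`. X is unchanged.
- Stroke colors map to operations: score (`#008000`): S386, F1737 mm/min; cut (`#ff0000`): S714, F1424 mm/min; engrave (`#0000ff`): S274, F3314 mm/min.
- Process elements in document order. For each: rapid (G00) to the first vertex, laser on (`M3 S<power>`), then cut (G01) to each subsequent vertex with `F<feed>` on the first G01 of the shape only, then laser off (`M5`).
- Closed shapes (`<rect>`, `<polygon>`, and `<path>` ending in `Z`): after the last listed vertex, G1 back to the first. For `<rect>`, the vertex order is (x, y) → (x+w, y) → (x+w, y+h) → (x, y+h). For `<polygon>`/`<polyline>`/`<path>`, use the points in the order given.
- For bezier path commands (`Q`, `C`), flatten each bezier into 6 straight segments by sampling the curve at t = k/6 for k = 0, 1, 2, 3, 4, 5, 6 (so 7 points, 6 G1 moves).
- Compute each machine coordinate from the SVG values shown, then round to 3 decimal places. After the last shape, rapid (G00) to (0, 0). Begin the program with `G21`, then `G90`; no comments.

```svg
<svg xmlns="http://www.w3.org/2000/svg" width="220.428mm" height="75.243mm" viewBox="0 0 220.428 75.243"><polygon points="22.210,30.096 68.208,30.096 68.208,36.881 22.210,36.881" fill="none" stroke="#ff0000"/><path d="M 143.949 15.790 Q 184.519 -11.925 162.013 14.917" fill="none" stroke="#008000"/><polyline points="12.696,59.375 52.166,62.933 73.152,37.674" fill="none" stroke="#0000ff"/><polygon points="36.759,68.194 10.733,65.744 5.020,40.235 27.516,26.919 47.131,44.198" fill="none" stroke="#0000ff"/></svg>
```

G21
G90
G00 X22.210 Y45.147
M3 S714
G01 X68.208 Y45.147 F1424
G01 X68.208 Y38.362
G01 X22.210 Y38.362
G01 X22.210 Y45.147
M5
G00 X143.949 Y59.453
M3 S386
G01 X155.720 Y67.176 F1737
G01 X163.987 Y71.868
G01 X168.750 Y73.529
G01 X170.009 Y72.159
G01 X167.763 Y67.758
G01 X162.013 Y60.326
M5
G00 X12.696 Y15.868
M3 S274
G01 X52.166 Y12.310 F3314
G01 X73.152 Y37.569
M5
G00 X36.759 Y7.049
M3 S274
G01 X10.733 Y9.499 F3314
G01 X5.020 Y35.008
G01 X27.516 Y48.324
G01 X47.131 Y31.045
G01 X36.759 Y7.049
M5
G00 X0.000 Y0.000

viewBox `0 0 220.428 75.243` with mm width/height → 1 unit = 1 mm. Flip: y_m = 75.243 − y_svg.

**Shape 1** — `<polygon>` rectangle, stroke `#ff0000` → cut (S714, F1424). Machine vertices: (22.210,45.147) → (68.208,45.147) → (68.208,38.362) → (22.210,38.362) → (22.210,45.147). Closed: final G1 returns to the first vertex.

**Shape 2** — `<path>` quadratic bezier, stroke `#008000` → score (S386, F1737). Control points (SVG): P0=(143.949,15.790), P1=(184.519,-11.925), P2=(162.013,14.917); sampled at t=k/6. Machine vertices: (143.949,59.453) → (155.720,67.176) → (163.987,71.868) → (168.750,73.529) → (170.009,72.159) → (167.763,67.758) → (162.013,60.326). Open path.

**Shape 3** — `<polyline>` open polyline, stroke `#0000ff` → engrave (S274, F3314). Machine vertices: (12.696,15.868) → (52.166,12.310) → (73.152,37.569). Open path.

**Shape 4** — `<polygon>` regular polygon, stroke `#0000ff` → engrave (S274, F3314). Machine vertices: (36.759,7.049) → (10.733,9.499) → (5.020,35.008) → (27.516,48.324) → (47.131,31.045) → (36.759,7.049). Closed: final G1 returns to the first vertex.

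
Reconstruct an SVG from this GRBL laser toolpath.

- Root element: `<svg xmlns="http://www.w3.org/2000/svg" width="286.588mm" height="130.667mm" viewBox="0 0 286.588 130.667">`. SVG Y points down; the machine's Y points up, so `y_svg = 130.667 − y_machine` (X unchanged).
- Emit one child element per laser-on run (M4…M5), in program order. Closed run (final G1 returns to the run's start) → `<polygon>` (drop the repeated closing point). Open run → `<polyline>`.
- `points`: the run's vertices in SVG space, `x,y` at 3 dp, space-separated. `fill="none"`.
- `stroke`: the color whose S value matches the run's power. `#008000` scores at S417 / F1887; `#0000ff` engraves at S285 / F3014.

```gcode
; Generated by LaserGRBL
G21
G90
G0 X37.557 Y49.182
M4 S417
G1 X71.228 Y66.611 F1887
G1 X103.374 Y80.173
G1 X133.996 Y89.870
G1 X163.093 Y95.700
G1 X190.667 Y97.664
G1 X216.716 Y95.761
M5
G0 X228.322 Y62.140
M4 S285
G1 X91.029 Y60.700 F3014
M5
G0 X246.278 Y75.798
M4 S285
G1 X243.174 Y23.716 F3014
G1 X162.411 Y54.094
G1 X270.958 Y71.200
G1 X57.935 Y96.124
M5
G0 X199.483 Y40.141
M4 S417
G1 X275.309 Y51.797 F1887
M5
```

Each laser-on run becomes one SVG element. Flip Y back into SVG space with y_svg = 130.667 − y_machine.

Run 1: S417 ⇒ score layer `#008000`. The run is open, so emit a `<polyline>` with points (Y-flipped): 37.557,81.485 71.228,64.056 103.374,50.494 133.996,40.797 163.093,34.967 190.667,33.003 216.716,34.906.

Run 2: the run's S285 means `#0000ff` (engrave). The run is open, so emit a `<polyline>` with points (Y-flipped): 228.322,68.527 91.029,69.967.

Run 3: the run's S285 means `#0000ff` (engrave). The run is open, so emit a `<polyline>` with points (Y-flipped): 246.278,54.869 243.174,106.951 162.411,76.573 270.958,59.467 57.935,34.543.

Run 4: the run's S417 means `#008000` (score). The run is open, so emit a `<polyline>` with points (Y-flipped): 199.483,90.526 275.309,78.870.

<svg xmlns="http://www.w3.org/2000/svg" width="286.588mm" height="130.667mm" viewBox="0 0 286.588 130.667">
  <polyline points="37.557,81.485 71.228,64.056 103.374,50.494 133.996,40.797 163.093,34.967 190.667,33.003 216.716,34.906" fill="none" stroke="#008000"/>
  <polyline points="228.322,68.527 91.029,69.967" fill="none" stroke="#0000ff"/>
  <polyline points="246.278,54.869 243.174,106.951 162.411,76.573 270.958,59.467 57.935,34.543" fill="none" stroke="#0000ff"/>
  <polyline points="199.483,90.526 275.309,78.870" fill="none" stroke="#008000"/>
</svg>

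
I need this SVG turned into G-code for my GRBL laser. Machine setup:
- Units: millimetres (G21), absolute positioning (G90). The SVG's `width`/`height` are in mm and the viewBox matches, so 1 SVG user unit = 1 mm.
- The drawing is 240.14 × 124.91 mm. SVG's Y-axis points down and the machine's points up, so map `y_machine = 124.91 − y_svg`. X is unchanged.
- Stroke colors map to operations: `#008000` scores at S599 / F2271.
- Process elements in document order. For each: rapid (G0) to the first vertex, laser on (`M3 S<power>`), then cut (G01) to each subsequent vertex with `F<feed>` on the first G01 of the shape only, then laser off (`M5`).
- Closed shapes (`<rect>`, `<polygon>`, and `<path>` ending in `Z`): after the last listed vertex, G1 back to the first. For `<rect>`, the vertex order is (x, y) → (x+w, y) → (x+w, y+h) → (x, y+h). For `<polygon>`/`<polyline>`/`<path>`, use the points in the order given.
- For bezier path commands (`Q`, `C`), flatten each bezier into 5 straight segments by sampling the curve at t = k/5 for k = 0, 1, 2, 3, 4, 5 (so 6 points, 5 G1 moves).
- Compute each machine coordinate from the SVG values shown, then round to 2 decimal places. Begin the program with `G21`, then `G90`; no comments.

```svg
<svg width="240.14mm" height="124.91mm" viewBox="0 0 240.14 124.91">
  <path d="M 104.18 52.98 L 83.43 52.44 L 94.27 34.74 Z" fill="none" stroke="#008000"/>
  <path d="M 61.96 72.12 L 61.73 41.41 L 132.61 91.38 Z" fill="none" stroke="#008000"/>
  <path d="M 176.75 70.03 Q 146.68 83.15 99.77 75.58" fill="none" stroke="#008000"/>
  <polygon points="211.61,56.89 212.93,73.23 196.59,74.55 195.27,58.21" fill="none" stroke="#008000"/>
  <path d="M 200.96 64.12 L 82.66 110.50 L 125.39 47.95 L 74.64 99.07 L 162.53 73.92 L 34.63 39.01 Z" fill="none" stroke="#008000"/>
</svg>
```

1 u = 1 mm; y_m = 124.91 − y.

[1] `<path>` regular polygon, #008000→score S599 F2271: (104.18,71.93) → (83.43,72.47) → (94.27,90.17) → (104.18,71.93) (closed)

[2] `<path>` closed polygon, #008000→score S599 F2271: (61.96,52.79) → (61.73,83.50) → (132.61,33.53) → (61.96,52.79) (closed)

[3] `<path>` quadratic bezier, #008000→score S599 F2271: (176.75,54.88) → (164.05,50.46) → (150.00,47.69) → (134.60,46.58) → (117.86,47.13) → (99.77,49.33)

[4] `<polygon>` regular polygon, #008000→score S599 F2271: (211.61,68.02) → (212.93,51.68) → (196.59,50.36) → (195.27,66.70) → (211.61,68.02) (closed)

[5] `<path>` closed polygon, #008000→score S599 F2271: (200.96,60.79) → (82.66,14.41) → (125.39,76.96) → (74.64,25.84) → (162.53,50.99) → (34.63,85.90) → (200.96,60.79) (closed)

G21
G90
G0 X104.18 Y71.93
M3 S599
G01 X83.43 Y72.47 F2271
G01 X94.27 Y90.17
G01 X104.18 Y71.93
M5
G0 X61.96 Y52.79
M3 S599
G01 X61.73 Y83.50 F2271
G01 X132.61 Y33.53
G01 X61.96 Y52.79
M5
G0 X176.75 Y54.88
M3 S599
G01 X164.05 Y50.46 F2271
G01 X150.00 Y47.69
G01 X134.60 Y46.58
G01 X117.86 Y47.13
G01 X99.77 Y49.33
M5
G0 X211.61 Y68.02
M3 S599
G01 X212.93 Y51.68 F2271
G01 X196.59 Y50.36
G01 X195.27 Y66.70
G01 X211.61 Y68.02
M5
G0 X200.96 Y60.79
M3 S599
G01 X82.66 Y14.41 F2271
G01 X125.39 Y76.96
G01 X74.64 Y25.84
G01 X162.53 Y50.99
G01 X34.63 Y85.90
G01 X200.96 Y60.79
M5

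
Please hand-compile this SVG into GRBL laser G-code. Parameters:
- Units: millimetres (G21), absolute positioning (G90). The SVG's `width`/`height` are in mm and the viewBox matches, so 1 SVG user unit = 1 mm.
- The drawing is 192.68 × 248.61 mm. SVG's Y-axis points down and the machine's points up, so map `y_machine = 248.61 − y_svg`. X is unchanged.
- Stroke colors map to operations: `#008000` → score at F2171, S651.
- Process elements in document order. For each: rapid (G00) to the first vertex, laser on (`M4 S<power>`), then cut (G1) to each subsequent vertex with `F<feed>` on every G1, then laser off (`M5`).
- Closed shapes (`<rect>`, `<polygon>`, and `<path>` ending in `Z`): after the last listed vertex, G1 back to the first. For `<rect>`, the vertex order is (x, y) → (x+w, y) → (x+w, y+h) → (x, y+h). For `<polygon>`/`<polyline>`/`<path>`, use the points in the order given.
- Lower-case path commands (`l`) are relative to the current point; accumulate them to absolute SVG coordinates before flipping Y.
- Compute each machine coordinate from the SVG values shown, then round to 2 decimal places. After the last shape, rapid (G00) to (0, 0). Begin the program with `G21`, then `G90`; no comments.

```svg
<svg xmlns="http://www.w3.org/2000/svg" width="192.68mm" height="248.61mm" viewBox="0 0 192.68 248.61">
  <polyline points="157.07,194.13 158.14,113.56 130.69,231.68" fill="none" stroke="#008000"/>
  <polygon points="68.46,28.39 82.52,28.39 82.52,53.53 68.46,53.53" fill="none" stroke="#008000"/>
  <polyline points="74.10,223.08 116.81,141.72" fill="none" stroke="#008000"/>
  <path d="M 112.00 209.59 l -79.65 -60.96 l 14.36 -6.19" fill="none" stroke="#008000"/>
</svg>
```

1 u = 1 mm; y_m = 248.61 − y.

[1] `<polyline>` open polyline, #008000→score S651 F2171: (157.07,54.48) → (158.14,135.05) → (130.69,16.93)

[2] `<polygon>` rectangle, #008000→score S651 F2171: (68.46,220.22) → (82.52,220.22) → (82.52,195.08) → (68.46,195.08) → (68.46,220.22) (closed)

[3] `<polyline>` line segment, #008000→score S651 F2171: (74.10,25.53) → (116.81,106.89)

[4] `<path>` open polyline, #008000→score S651 F2171: (112.00,39.02) → (32.35,99.98) → (46.71,106.17)

G21
G90
G00 X157.07 Y54.48
M4 S651
G1 X158.14 Y135.05 F2171
G1 X130.69 Y16.93 F2171
M5
G00 X68.46 Y220.22
M4 S651
G1 X82.52 Y220.22 F2171
G1 X82.52 Y195.08 F2171
G1 X68.46 Y195.08 F2171
G1 X68.46 Y220.22 F2171
M5
G00 X74.10 Y25.53
M4 S651
G1 X116.81 Y106.89 F2171
M5
G00 X112.00 Y39.02
M4 S651
G1 X32.35 Y99.98 F2171
G1 X46.71 Y106.17 F2171
M5
G00 X0.00 Y0.00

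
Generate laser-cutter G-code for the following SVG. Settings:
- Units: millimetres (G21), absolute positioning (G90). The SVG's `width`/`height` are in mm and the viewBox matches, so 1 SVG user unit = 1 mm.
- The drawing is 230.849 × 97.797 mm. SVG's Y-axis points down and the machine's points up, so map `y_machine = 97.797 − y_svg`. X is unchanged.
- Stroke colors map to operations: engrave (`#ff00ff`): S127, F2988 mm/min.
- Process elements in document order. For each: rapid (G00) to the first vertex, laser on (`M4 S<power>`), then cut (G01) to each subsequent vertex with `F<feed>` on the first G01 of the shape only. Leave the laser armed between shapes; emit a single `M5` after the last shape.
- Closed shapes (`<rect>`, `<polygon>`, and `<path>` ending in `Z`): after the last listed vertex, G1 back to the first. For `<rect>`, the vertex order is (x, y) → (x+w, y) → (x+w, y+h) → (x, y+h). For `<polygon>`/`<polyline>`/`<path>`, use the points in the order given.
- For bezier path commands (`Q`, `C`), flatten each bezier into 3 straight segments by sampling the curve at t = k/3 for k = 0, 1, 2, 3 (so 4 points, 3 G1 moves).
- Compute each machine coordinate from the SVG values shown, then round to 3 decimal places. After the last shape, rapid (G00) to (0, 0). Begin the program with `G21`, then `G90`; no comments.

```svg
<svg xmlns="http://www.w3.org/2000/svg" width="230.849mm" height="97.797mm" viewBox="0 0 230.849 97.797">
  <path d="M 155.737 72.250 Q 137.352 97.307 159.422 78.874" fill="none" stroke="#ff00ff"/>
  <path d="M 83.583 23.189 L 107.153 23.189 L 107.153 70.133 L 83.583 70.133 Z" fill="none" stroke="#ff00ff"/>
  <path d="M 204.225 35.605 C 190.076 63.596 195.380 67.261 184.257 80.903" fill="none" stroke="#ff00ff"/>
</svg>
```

viewBox `0 0 230.849 97.797` with mm width/height → 1 unit = 1 mm. Flip: y_m = 97.797 − y_svg.

**Shape 1** — `<path>` quadratic bezier, stroke `#ff00ff` → engrave (S127, F2988). Control points (SVG): P0=(155.737,72.250), P1=(137.352,97.307), P2=(159.422,78.874); sampled at t=k/3. Machine vertices: (155.737,25.547) → (147.975,13.675) → (149.204,11.467) → (159.422,18.923). Open path.

**Shape 2** — `<path>` rectangle, stroke `#ff00ff` → engrave (S127, F2988). Machine vertices: (83.583,74.608) → (107.153,74.608) → (107.153,27.664) → (83.583,27.664) → (83.583,74.608). Closed: final G1 returns to the first vertex.

**Shape 3** — `<path>` cubic bezier, stroke `#ff00ff` → engrave (S127, F2988). Control points (SVG): P0=(204.225,35.605), P1=(190.076,63.596), P2=(195.380,67.261), P3=(184.257,80.903); sampled at t=k/3. Machine vertices: (204.225,62.192) → (195.231,41.039) → (191.233,28.481) → (184.257,16.894). Open path.

G21
G90
G00 X155.737 Y25.547
M4 S127
G01 X147.975 Y13.675 F2988
G01 X149.204 Y11.467
G01 X159.422 Y18.923
G00 X83.583 Y74.608
M4 S127
G01 X107.153 Y74.608 F2988
G01 X107.153 Y27.664
G01 X83.583 Y27.664
G01 X83.583 Y74.608
G00 X204.225 Y62.192
M4 S127
G01 X195.231 Y41.039 F2988
G01 X191.233 Y28.481
G01 X184.257 Y16.894
M5
G00 X0.000 Y0.000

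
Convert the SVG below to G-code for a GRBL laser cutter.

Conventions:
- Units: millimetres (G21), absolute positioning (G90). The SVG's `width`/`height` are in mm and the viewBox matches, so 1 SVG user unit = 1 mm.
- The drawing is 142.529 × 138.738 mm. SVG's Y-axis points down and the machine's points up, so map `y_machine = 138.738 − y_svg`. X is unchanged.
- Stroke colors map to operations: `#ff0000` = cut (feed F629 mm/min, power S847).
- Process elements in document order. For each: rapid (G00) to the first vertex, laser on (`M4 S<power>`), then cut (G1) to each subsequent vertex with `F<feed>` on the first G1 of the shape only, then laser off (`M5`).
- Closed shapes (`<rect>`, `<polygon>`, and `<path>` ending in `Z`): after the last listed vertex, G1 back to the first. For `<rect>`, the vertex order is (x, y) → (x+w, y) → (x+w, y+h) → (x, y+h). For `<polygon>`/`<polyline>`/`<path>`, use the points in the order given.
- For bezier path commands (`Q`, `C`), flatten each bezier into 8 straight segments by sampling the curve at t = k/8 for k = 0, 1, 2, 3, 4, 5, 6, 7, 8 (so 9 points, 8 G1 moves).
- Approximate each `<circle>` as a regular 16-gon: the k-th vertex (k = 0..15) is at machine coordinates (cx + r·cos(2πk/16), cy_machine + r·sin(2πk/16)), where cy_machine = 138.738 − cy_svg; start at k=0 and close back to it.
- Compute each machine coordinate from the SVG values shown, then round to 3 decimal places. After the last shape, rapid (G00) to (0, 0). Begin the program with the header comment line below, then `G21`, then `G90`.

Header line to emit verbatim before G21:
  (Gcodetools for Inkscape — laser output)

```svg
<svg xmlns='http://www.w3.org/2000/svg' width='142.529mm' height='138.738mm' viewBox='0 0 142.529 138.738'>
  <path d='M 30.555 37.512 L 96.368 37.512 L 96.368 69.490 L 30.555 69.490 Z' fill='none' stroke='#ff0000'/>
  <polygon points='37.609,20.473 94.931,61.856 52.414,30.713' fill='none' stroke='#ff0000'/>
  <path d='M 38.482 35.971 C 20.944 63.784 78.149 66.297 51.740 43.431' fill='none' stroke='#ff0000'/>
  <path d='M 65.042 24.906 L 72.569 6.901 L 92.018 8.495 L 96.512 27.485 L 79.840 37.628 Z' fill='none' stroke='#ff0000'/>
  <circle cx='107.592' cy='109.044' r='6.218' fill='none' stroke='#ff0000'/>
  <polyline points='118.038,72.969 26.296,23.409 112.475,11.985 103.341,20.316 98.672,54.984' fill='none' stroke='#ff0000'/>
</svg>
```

(Gcodetools for Inkscape — laser output)
G21
G90
G00 X30.555 Y101.226
M4 S847
G1 X96.368 Y101.226 F629
G1 X96.368 Y69.248
G1 X30.555 Y69.248
G1 X30.555 Y101.226
M5
G00 X37.609 Y118.265
M4 S847
G1 X94.931 Y76.882 F629
G1 X52.414 Y108.025
G1 X37.609 Y118.265
M5
G00 X38.482 Y102.767
M4 S847
G1 X35.100 Y93.523 F629
G1 X36.868 Y86.652
G1 X41.933 Y82.155
G1 X48.438 Y80.032
G1 X54.526 Y80.285
G1 X58.343 Y82.915
G1 X58.033 Y87.922
G1 X51.740 Y95.307
M5
G00 X65.042 Y113.832
M4 S847
G1 X72.569 Y131.837 F629
G1 X92.018 Y130.243
G1 X96.512 Y111.253
G1 X79.840 Y101.110
G1 X65.042 Y113.832
M5
G00 X113.810 Y29.694
M4 S847
G1 X113.337 Y32.074 F629
G1 X111.989 Y34.091
G1 X109.972 Y35.439
G1 X107.592 Y35.912
G1 X105.212 Y35.439
G1 X103.195 Y34.091
G1 X101.847 Y32.074
G1 X101.374 Y29.694
G1 X101.847 Y27.314
G1 X103.195 Y25.297
G1 X105.212 Y23.949
G1 X107.592 Y23.476
G1 X109.972 Y23.949
G1 X111.989 Y25.297
G1 X113.337 Y27.314
G1 X113.810 Y29.694
M5
G00 X118.038 Y65.769
M4 S847
G1 X26.296 Y115.329 F629
G1 X112.475 Y126.753
G1 X103.341 Y118.422
G1 X98.672 Y83.754
M5
G00 X0.000 Y0.000

viewBox `0 0 142.529 138.738` with mm width/height → 1 unit = 1 mm. Flip: y_m = 138.738 − y_svg.

**Shape 1** — `<path>` rectangle, stroke `#ff0000` → cut (S847, F629). Machine vertices: (30.555,101.226) → (96.368,101.226) → (96.368,69.248) → (30.555,69.248) → (30.555,101.226). Closed: final G1 returns to the first vertex.

**Shape 2** — `<polygon>` closed polygon, stroke `#ff0000` → cut (S847, F629). Machine vertices: (37.609,118.265) → (94.931,76.882) → (52.414,108.025) → (37.609,118.265). Closed: final G1 returns to the first vertex.

**Shape 3** — `<path>` cubic bezier, stroke `#ff0000` → cut (S847, F629). Control points (SVG): P0=(38.482,35.971), P1=(20.944,63.784), P2=(78.149,66.297), P3=(51.740,43.431); sampled at t=k/8. Machine vertices: (38.482,102.767) → (35.100,93.523) → (36.868,86.652) → (41.933,82.155) → (48.438,80.032) → (54.526,80.285) → (58.343,82.915) → (58.033,87.922) → (51.740,95.307). Open path.

**Shape 4** — `<path>` regular polygon, stroke `#ff0000` → cut (S847, F629). Machine vertices: (65.042,113.832) → (72.569,131.837) → (92.018,130.243) → (96.512,111.253) → (79.840,101.110) → (65.042,113.832). Closed: final G1 returns to the first vertex.

**Shape 5** — `<circle>` circle, stroke `#ff0000` → cut (S847, F629). Machine vertices: (113.810,29.694) → (113.337,32.074) → (111.989,34.091) → (109.972,35.439) → (107.592,35.912) → (105.212,35.439) → (103.195,34.091) → (101.847,32.074) → (101.374,29.694) → (101.847,27.314) → (103.195,25.297) → (105.212,23.949) → (107.592,23.476) → (109.972,23.949) → (111.989,25.297) → (113.337,27.314) → (113.810,29.694). Closed: final G1 returns to the first vertex.

**Shape 6** — `<polyline>` open polyline, stroke `#ff0000` → cut (S847, F629). Machine vertices: (118.038,65.769) → (26.296,115.329) → (112.475,126.753) → (103.341,118.422) → (98.672,83.754). Open path.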